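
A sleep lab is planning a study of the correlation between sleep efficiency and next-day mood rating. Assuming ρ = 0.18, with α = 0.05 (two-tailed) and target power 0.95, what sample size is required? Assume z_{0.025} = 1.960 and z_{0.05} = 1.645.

Fisher's z: C = ½·ln((1+r)/(1−r)) = ½·ln(1.4390) = 0.1820.
n = ((z_{α/2} + z_β)/C)² + 3.
(1.960 + 1.645) / 0.1820 = 3.605 / 0.1820 = 19.808.
n = 19.808² + 3 = 392.34 + 3 = 395.3.
Round up.

n = 396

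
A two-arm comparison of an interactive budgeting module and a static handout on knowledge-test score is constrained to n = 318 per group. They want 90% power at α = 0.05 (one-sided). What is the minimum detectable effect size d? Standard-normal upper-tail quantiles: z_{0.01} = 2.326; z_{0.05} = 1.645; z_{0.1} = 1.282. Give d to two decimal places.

d_min ≈ 0.23

For two independent groups of n = 318 each: d_min = (z_{α} + z_β)·√(2/n).
z-sum = 1.645 + 1.282 = 2.927.
d_min = 2.927 × √(2/318) = 2.927 × 0.0793 = 0.232.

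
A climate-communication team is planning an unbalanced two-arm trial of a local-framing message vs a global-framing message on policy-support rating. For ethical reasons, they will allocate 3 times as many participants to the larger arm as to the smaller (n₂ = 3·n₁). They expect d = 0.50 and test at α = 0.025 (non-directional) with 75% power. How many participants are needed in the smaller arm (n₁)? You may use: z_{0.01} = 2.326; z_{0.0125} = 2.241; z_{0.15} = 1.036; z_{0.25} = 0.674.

With allocation ratio k = n₂/n₁ = 3, Var(x̄₁−x̄₂) = σ²(1/n₁ + 1/(k·n₁)) = σ²·(k+1)/(k·n₁).
So n₁ = (1 + 1/k)·((z_{α/2} + z_β)/d)² = 1.333 × (2.915/0.50)².
n₁ = 1.333 × 33.99 = 45.3.
Round up: n₁ = 46, giving n₂ = 3 × 46 = 138.

n₁ = 46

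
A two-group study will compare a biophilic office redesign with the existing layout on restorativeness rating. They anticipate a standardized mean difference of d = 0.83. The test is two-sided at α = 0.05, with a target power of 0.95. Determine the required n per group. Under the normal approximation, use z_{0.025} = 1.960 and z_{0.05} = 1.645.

n = 38 per group

For two independent groups with equal n: n = 2·((z_{α/2} + z_β) / d)².
z_{α/2} + z_β = 1.960 + 1.645 = 3.605.
n = 2 × (3.605 / 0.83)² = 2 × 4.343² = 2 × 18.86 = 37.7.
Round up to the next whole participant.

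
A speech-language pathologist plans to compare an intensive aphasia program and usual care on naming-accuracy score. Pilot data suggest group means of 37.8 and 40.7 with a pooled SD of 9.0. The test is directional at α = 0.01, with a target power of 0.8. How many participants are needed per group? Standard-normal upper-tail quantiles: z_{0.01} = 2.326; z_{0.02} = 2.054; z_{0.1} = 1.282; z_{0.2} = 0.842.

n = 194 per group

Cohen's d = |M₁ − M₂| / SD_pooled = |37.8 − 40.7| / 9.0 = 2.9 / 9.0 = 0.322.
For two independent groups with equal n: n = 2·((z_{α} + z_β) / d)².
z_{α} + z_β = 2.326 + 0.842 = 3.168.
n = 2 × (3.168 / 0.322)² = 2 × 9.839² = 2 × 96.80 = 193.6.
Round up to the next whole participant.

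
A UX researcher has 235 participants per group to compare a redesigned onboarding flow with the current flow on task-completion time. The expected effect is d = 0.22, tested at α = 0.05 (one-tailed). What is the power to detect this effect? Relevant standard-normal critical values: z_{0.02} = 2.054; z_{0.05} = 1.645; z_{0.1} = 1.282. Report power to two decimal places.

For two equal groups, power = Φ(d·√(n/2) − z_{α}).
d·√(n/2) = 0.22 × √(235/2) = 0.22 × 10.840 = 2.385.
z_β = 2.385 − 1.645 = 0.740.
Power = Φ(0.740) = 0.770.

power ≈ 0.77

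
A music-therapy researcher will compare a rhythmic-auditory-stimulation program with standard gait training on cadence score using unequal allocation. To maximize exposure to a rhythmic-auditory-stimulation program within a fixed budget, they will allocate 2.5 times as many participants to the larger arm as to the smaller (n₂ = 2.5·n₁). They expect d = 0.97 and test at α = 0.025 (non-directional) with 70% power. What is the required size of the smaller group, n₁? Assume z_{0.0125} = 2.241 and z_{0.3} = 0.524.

n₁ = 12

With allocation ratio k = n₂/n₁ = 2.5, Var(x̄₁−x̄₂) = σ²(1/n₁ + 1/(k·n₁)) = σ²·(k+1)/(k·n₁).
So n₁ = (1 + 1/k)·((z_{α/2} + z_β)/d)² = 1.400 × (2.765/0.97)².
n₁ = 1.400 × 8.13 = 11.4.
Round up: n₁ = 12, giving n₂ = 2.5 × 12 = 30.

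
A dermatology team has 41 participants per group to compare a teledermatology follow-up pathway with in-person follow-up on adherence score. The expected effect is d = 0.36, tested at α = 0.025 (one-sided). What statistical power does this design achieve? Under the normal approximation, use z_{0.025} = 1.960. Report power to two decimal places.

power ≈ 0.37

For two equal groups, power = Φ(d·√(n/2) − z_{α}).
d·√(n/2) = 0.36 × √(41/2) = 0.36 × 4.528 = 1.630.
z_β = 1.630 − 1.960 = -0.330.
Power = Φ(-0.330) = 0.371.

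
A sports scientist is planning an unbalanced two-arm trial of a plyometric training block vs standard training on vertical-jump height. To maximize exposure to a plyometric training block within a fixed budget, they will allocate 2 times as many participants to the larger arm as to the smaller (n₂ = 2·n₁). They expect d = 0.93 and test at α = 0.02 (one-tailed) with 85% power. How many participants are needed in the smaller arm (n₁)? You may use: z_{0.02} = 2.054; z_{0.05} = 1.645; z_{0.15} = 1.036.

With allocation ratio k = n₂/n₁ = 2, Var(x̄₁−x̄₂) = σ²(1/n₁ + 1/(k·n₁)) = σ²·(k+1)/(k·n₁).
So n₁ = (1 + 1/k)·((z_{α} + z_β)/d)² = 1.500 × (3.090/0.93)².
n₁ = 1.500 × 11.04 = 16.6.
Round up: n₁ = 17, giving n₂ = 2 × 17 = 34.

n₁ = 17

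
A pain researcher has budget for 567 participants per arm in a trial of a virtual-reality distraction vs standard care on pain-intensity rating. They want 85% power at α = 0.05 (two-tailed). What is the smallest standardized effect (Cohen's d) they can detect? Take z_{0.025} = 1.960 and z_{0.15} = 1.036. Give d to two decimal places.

d_min ≈ 0.18

For two independent groups of n = 567 each: d_min = (z_{α/2} + z_β)·√(2/n).
z-sum = 1.960 + 1.036 = 2.996.
d_min = 2.996 × √(2/567) = 2.996 × 0.0594 = 0.178.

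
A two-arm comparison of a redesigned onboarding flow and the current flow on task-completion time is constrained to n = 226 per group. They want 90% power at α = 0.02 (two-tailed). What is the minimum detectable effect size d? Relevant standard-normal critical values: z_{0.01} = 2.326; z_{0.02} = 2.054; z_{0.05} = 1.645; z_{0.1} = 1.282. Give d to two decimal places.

d_min ≈ 0.34

For two independent groups of n = 226 each: d_min = (z_{α/2} + z_β)·√(2/n).
z-sum = 2.326 + 1.282 = 3.608.
d_min = 3.608 × √(2/226) = 3.608 × 0.0941 = 0.339.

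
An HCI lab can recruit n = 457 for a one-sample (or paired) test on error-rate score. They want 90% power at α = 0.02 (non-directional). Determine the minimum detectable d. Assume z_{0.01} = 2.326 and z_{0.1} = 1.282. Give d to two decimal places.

d_min ≈ 0.17

For a single sample (or paired design) of n = 457: d_min = (z_{α/2} + z_β)/√n.
z-sum = 2.326 + 1.282 = 3.608.
d_min = 3.608 / √457 = 3.608 / 21.378 = 0.169.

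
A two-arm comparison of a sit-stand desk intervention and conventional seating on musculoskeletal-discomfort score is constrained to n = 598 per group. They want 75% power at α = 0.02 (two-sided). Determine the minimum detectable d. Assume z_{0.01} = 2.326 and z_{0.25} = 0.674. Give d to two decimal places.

For two independent groups of n = 598 each: d_min = (z_{α/2} + z_β)·√(2/n).
z-sum = 2.326 + 0.674 = 3.000.
d_min = 3.000 × √(2/598) = 3.000 × 0.0578 = 0.173.

d_min ≈ 0.17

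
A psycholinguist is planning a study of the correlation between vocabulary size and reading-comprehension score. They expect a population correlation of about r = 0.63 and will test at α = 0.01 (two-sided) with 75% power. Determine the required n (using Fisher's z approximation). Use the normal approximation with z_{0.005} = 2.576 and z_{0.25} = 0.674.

n = 23

Fisher's z: C = ½·ln((1+r)/(1−r)) = ½·ln(4.4054) = 0.7414.
n = ((z_{α/2} + z_β)/C)² + 3.
(2.576 + 0.674) / 0.7414 = 3.250 / 0.7414 = 4.384.
n = 4.384² + 3 = 19.22 + 3 = 22.2.
Round up.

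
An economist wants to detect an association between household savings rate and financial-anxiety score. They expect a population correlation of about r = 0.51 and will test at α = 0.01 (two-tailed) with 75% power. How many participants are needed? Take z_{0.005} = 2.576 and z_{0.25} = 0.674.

n = 37

Fisher's z: C = ½·ln((1+r)/(1−r)) = ½·ln(3.0816) = 0.5627.
n = ((z_{α/2} + z_β)/C)² + 3.
(2.576 + 0.674) / 0.5627 = 3.250 / 0.5627 = 5.776.
n = 5.776² + 3 = 33.36 + 3 = 36.4.
Round up.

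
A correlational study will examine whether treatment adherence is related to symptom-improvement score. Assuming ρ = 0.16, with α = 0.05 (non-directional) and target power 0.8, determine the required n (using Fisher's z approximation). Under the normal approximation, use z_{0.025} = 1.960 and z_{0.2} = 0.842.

Fisher's z: C = ½·ln((1+r)/(1−r)) = ½·ln(1.3810) = 0.1614.
n = ((z_{α/2} + z_β)/C)² + 3.
(1.960 + 0.842) / 0.1614 = 2.802 / 0.1614 = 17.361.
n = 17.361² + 3 = 301.39 + 3 = 304.4.
Round up.

n = 305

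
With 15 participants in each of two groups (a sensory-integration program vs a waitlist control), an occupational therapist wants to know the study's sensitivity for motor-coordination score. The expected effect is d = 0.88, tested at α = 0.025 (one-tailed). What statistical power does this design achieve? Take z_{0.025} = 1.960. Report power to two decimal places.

For two equal groups, power = Φ(d·√(n/2) − z_{α}).
d·√(n/2) = 0.88 × √(15/2) = 0.88 × 2.739 = 2.410.
z_β = 2.410 − 1.960 = 0.450.
Power = Φ(0.450) = 0.674.

power ≈ 0.67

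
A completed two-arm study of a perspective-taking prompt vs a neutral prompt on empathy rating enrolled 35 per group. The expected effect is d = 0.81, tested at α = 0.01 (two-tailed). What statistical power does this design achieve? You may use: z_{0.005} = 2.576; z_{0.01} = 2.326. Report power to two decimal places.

power ≈ 0.79

For two equal groups, power = Φ(d·√(n/2) − z_{α/2}).
d·√(n/2) = 0.81 × √(35/2) = 0.81 × 4.183 = 3.388.
z_β = 3.388 − 2.576 = 0.812.
Power = Φ(0.812) = 0.792.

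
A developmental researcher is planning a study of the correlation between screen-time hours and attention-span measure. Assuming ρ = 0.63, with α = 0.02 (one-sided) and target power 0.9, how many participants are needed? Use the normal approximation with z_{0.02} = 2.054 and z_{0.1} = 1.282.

Fisher's z: C = ½·ln((1+r)/(1−r)) = ½·ln(4.4054) = 0.7414.
n = ((z_{α} + z_β)/C)² + 3.
(2.054 + 1.282) / 0.7414 = 3.336 / 0.7414 = 4.500.
n = 4.500² + 3 = 20.25 + 3 = 23.2.
Round up.

n = 24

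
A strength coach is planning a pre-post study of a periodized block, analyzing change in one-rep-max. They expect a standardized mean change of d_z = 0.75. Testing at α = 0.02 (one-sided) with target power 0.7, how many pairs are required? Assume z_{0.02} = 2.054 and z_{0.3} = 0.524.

n = 12 pairs

For a paired (one-sample on differences) test: n = ((z_{α} + z_β) / d)².
z_{α} + z_β = 2.054 + 0.524 = 2.578.
n = (2.578 / 0.75)² = 3.437² = 11.82.
Round up.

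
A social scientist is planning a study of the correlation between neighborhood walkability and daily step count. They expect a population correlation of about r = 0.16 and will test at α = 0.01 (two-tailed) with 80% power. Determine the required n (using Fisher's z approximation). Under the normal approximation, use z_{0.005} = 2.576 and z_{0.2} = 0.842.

n = 452

Fisher's z: C = ½·ln((1+r)/(1−r)) = ½·ln(1.3810) = 0.1614.
n = ((z_{α/2} + z_β)/C)² + 3.
(2.576 + 0.842) / 0.1614 = 3.418 / 0.1614 = 21.177.
n = 21.177² + 3 = 448.47 + 3 = 451.5.
Round up.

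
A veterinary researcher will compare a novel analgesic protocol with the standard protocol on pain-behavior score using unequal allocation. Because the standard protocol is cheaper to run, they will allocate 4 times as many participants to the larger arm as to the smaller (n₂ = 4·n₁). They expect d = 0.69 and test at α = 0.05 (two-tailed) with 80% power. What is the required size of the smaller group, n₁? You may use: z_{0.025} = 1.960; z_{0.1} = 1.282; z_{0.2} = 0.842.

With allocation ratio k = n₂/n₁ = 4, Var(x̄₁−x̄₂) = σ²(1/n₁ + 1/(k·n₁)) = σ²·(k+1)/(k·n₁).
So n₁ = (1 + 1/k)·((z_{α/2} + z_β)/d)² = 1.250 × (2.802/0.69)².
n₁ = 1.250 × 16.49 = 20.6.
Round up: n₁ = 21, giving n₂ = 4 × 21 = 84.

n₁ = 21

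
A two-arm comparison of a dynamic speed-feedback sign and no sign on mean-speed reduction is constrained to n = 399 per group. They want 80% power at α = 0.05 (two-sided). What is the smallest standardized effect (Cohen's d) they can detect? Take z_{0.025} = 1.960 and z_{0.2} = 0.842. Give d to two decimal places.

For two independent groups of n = 399 each: d_min = (z_{α/2} + z_β)·√(2/n).
z-sum = 1.960 + 0.842 = 2.802.
d_min = 2.802 × √(2/399) = 2.802 × 0.0708 = 0.198.

d_min ≈ 0.20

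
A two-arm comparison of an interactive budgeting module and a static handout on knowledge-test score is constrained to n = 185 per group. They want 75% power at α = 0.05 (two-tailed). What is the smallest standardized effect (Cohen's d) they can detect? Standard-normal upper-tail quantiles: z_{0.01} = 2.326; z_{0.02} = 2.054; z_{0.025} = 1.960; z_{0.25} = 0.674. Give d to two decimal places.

d_min ≈ 0.27

For two independent groups of n = 185 each: d_min = (z_{α/2} + z_β)·√(2/n).
z-sum = 1.960 + 0.674 = 2.634.
d_min = 2.634 × √(2/185) = 2.634 × 0.1040 = 0.274.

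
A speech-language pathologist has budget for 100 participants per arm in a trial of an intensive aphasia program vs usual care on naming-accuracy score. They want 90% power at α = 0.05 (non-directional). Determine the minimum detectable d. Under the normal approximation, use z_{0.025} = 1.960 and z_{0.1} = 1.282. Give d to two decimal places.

For two independent groups of n = 100 each: d_min = (z_{α/2} + z_β)·√(2/n).
z-sum = 1.960 + 1.282 = 3.242.
d_min = 3.242 × √(2/100) = 3.242 × 0.1414 = 0.458.

d_min ≈ 0.46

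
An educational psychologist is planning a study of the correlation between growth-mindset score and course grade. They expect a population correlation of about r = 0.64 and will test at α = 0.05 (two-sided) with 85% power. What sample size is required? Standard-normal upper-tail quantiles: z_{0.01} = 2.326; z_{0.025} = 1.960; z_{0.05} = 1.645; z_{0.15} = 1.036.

Fisher's z: C = ½·ln((1+r)/(1−r)) = ½·ln(4.5556) = 0.7582.
n = ((z_{α/2} + z_β)/C)² + 3.
(1.960 + 1.036) / 0.7582 = 2.996 / 0.7582 = 3.951.
n = 3.951² + 3 = 15.61 + 3 = 18.6.
Round up.

n = 19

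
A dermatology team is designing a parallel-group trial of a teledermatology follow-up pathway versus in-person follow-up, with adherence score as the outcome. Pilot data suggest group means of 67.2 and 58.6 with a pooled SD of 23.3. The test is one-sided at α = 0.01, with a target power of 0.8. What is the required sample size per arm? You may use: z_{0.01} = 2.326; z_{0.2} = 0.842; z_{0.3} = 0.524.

Cohen's d = |M₁ − M₂| / SD_pooled = |67.2 − 58.6| / 23.3 = 8.6 / 23.3 = 0.369.
For two independent groups with equal n: n = 2·((z_{α} + z_β) / d)².
z_{α} + z_β = 2.326 + 0.842 = 3.168.
n = 2 × (3.168 / 0.369)² = 2 × 8.585² = 2 × 73.71 = 147.4.
Round up to the next whole participant.

n = 148 per group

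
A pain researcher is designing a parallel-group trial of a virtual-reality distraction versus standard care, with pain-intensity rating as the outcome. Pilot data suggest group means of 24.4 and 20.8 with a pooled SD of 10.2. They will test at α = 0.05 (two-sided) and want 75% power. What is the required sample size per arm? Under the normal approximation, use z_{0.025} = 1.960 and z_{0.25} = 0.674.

n = 112 per group

Cohen's d = |M₁ − M₂| / SD_pooled = |24.4 − 20.8| / 10.2 = 3.6 / 10.2 = 0.353.
For two independent groups with equal n: n = 2·((z_{α/2} + z_β) / d)².
z_{α/2} + z_β = 1.960 + 0.674 = 2.634.
n = 2 × (2.634 / 0.353)² = 2 × 7.462² = 2 × 55.68 = 111.4.
Round up to the next whole participant.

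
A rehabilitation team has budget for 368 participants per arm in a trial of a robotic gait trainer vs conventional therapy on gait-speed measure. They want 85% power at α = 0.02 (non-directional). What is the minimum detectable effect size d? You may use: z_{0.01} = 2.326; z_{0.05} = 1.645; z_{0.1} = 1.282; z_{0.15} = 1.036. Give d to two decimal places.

For two independent groups of n = 368 each: d_min = (z_{α/2} + z_β)·√(2/n).
z-sum = 2.326 + 1.036 = 3.362.
d_min = 3.362 × √(2/368) = 3.362 × 0.0737 = 0.248.

d_min ≈ 0.25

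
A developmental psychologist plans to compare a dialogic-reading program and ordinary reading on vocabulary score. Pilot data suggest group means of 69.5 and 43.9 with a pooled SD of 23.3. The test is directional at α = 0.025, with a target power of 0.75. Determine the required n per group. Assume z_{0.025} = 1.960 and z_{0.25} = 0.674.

n = 12 per group

Cohen's d = |M₁ − M₂| / SD_pooled = |69.5 − 43.9| / 23.3 = 25.6 / 23.3 = 1.099.
For two independent groups with equal n: n = 2·((z_{α} + z_β) / d)².
z_{α} + z_β = 1.960 + 0.674 = 2.634.
n = 2 × (2.634 / 1.099)² = 2 × 2.397² = 2 × 5.74 = 11.5.
Round up to the next whole participant.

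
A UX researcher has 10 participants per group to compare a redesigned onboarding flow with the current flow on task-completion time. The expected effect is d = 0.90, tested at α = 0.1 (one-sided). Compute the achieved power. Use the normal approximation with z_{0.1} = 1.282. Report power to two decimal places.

For two equal groups, power = Φ(d·√(n/2) − z_{α}).
d·√(n/2) = 0.90 × √(10/2) = 0.90 × 2.236 = 2.012.
z_β = 2.012 − 1.282 = 0.730.
Power = Φ(0.730) = 0.767.

power ≈ 0.77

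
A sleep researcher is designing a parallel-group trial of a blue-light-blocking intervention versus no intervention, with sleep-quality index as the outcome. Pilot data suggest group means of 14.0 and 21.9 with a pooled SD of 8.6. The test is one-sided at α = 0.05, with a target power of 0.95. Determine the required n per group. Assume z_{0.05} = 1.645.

Cohen's d = |M₁ − M₂| / SD_pooled = |14.0 − 21.9| / 8.6 = 7.9 / 8.6 = 0.919.
For two independent groups with equal n: n = 2·((z_{α} + z_β) / d)².
z_{α} + z_β = 1.645 + 1.645 = 3.290.
n = 2 × (3.290 / 0.919)² = 2 × 3.580² = 2 × 12.82 = 25.6.
Round up to the next whole participant.

n = 26 per group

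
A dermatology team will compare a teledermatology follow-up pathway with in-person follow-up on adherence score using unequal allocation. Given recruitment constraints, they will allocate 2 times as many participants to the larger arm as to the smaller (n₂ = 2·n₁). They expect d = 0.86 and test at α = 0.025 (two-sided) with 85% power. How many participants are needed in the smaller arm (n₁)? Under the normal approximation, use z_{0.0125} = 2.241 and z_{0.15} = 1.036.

With allocation ratio k = n₂/n₁ = 2, Var(x̄₁−x̄₂) = σ²(1/n₁ + 1/(k·n₁)) = σ²·(k+1)/(k·n₁).
So n₁ = (1 + 1/k)·((z_{α/2} + z_β)/d)² = 1.500 × (3.277/0.86)².
n₁ = 1.500 × 14.52 = 21.8.
Round up: n₁ = 22, giving n₂ = 2 × 22 = 44.

n₁ = 22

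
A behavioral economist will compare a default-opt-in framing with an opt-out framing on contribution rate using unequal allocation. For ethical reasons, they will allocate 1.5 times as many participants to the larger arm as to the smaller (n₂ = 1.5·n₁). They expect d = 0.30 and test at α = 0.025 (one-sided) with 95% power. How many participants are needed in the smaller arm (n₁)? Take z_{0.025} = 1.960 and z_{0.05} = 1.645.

With allocation ratio k = n₂/n₁ = 1.5, Var(x̄₁−x̄₂) = σ²(1/n₁ + 1/(k·n₁)) = σ²·(k+1)/(k·n₁).
So n₁ = (1 + 1/k)·((z_{α} + z_β)/d)² = 1.667 × (3.605/0.30)².
n₁ = 1.667 × 144.40 = 240.7.
Round up: n₁ = 241, giving n₂ = ⌈1.5 × 241⌉ = ⌈361.5⌉ = 362.

n₁ = 241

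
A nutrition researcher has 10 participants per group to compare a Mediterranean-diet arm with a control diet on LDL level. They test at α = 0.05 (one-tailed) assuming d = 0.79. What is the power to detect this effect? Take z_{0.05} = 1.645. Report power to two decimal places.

power ≈ 0.55

For two equal groups, power = Φ(d·√(n/2) − z_{α}).
d·√(n/2) = 0.79 × √(10/2) = 0.79 × 2.236 = 1.766.
z_β = 1.766 − 1.645 = 0.121.
Power = Φ(0.121) = 0.548.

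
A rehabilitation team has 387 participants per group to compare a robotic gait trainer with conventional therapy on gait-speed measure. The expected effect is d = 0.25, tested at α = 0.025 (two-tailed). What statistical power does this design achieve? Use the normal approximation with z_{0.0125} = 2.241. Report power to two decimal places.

power ≈ 0.89

For two equal groups, power = Φ(d·√(n/2) − z_{α/2}).
d·√(n/2) = 0.25 × √(387/2) = 0.25 × 13.910 = 3.478.
z_β = 3.478 − 2.241 = 1.237.
Power = Φ(1.237) = 0.892.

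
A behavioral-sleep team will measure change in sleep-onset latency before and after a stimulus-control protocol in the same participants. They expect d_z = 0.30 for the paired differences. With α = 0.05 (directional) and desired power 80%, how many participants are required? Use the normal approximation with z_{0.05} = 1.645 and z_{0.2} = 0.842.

n = 69 pairs

For a paired (one-sample on differences) test: n = ((z_{α} + z_β) / d)².
z_{α} + z_β = 1.645 + 0.842 = 2.487.
n = (2.487 / 0.30)² = 8.290² = 68.72.
Round up.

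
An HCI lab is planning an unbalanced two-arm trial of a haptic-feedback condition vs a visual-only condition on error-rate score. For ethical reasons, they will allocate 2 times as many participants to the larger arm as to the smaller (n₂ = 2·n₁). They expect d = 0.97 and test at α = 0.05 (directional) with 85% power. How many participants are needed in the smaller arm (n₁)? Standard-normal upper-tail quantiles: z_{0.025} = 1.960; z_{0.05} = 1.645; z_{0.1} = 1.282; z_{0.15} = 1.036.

n₁ = 12

With allocation ratio k = n₂/n₁ = 2, Var(x̄₁−x̄₂) = σ²(1/n₁ + 1/(k·n₁)) = σ²·(k+1)/(k·n₁).
So n₁ = (1 + 1/k)·((z_{α} + z_β)/d)² = 1.500 × (2.681/0.97)².
n₁ = 1.500 × 7.64 = 11.5.
Round up: n₁ = 12, giving n₂ = 2 × 12 = 24.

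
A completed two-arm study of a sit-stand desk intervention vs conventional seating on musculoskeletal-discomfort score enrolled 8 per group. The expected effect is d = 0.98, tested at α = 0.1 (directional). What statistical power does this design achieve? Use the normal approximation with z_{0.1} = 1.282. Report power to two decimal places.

For two equal groups, power = Φ(d·√(n/2) − z_{α}).
d·√(n/2) = 0.98 × √(8/2) = 0.98 × 2.000 = 1.960.
z_β = 1.960 − 1.282 = 0.678.
Power = Φ(0.678) = 0.751.

power ≈ 0.75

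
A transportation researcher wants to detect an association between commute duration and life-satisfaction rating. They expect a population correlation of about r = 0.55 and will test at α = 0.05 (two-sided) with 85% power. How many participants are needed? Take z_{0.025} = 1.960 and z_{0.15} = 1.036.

Fisher's z: C = ½·ln((1+r)/(1−r)) = ½·ln(3.4444) = 0.6184.
n = ((z_{α/2} + z_β)/C)² + 3.
(1.960 + 1.036) / 0.6184 = 2.996 / 0.6184 = 4.845.
n = 4.845² + 3 = 23.47 + 3 = 26.5.
Round up.

n = 27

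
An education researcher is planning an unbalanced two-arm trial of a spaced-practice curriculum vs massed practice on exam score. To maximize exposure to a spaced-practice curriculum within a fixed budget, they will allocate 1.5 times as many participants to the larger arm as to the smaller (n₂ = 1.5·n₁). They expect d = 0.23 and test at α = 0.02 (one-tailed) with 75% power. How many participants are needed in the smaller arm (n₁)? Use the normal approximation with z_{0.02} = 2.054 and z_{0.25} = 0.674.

n₁ = 235

With allocation ratio k = n₂/n₁ = 1.5, Var(x̄₁−x̄₂) = σ²(1/n₁ + 1/(k·n₁)) = σ²·(k+1)/(k·n₁).
So n₁ = (1 + 1/k)·((z_{α} + z_β)/d)² = 1.667 × (2.728/0.23)².
n₁ = 1.667 × 140.68 = 234.5.
Round up: n₁ = 235, giving n₂ = ⌈1.5 × 235⌉ = ⌈352.5⌉ = 353.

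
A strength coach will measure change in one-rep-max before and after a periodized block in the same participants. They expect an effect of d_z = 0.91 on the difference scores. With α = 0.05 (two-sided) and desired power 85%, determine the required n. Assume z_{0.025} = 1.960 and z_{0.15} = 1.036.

n = 11 pairs

For a paired (one-sample on differences) test: n = ((z_{α/2} + z_β) / d)².
z_{α/2} + z_β = 1.960 + 1.036 = 2.996.
n = (2.996 / 0.91)² = 3.292² = 10.84.
Round up.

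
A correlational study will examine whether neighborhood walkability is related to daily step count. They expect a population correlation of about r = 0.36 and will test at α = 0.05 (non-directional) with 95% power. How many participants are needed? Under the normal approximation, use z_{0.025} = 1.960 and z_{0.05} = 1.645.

n = 95

Fisher's z: C = ½·ln((1+r)/(1−r)) = ½·ln(2.1250) = 0.3769.
n = ((z_{α/2} + z_β)/C)² + 3.
(1.960 + 1.645) / 0.3769 = 3.605 / 0.3769 = 9.565.
n = 9.565² + 3 = 91.49 + 3 = 94.5.
Round up.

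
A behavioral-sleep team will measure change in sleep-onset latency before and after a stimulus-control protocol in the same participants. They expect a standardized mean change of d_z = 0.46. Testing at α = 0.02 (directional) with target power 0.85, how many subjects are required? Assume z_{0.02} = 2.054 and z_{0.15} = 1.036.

n = 46 pairs

For a paired (one-sample on differences) test: n = ((z_{α} + z_β) / d)².
z_{α} + z_β = 2.054 + 1.036 = 3.090.
n = (3.090 / 0.46)² = 6.717² = 45.12.
Round up.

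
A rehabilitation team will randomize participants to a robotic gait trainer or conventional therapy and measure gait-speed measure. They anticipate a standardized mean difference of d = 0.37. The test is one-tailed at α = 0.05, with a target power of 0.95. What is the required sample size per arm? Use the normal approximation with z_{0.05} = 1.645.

n = 159 per group

For two independent groups with equal n: n = 2·((z_{α} + z_β) / d)².
z_{α} + z_β = 1.645 + 1.645 = 3.290.
n = 2 × (3.290 / 0.37)² = 2 × 8.892² = 2 × 79.07 = 158.1.
Round up to the next whole participant.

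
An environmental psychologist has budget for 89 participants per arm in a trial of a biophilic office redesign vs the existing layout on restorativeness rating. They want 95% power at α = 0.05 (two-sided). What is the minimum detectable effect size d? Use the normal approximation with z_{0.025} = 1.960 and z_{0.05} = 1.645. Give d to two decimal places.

d_min ≈ 0.54

For two independent groups of n = 89 each: d_min = (z_{α/2} + z_β)·√(2/n).
z-sum = 1.960 + 1.645 = 3.605.
d_min = 3.605 × √(2/89) = 3.605 × 0.1499 = 0.540.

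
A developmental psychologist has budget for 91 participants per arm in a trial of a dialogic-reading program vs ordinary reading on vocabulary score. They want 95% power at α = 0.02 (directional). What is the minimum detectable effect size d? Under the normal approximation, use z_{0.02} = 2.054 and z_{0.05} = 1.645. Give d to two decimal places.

For two independent groups of n = 91 each: d_min = (z_{α} + z_β)·√(2/n).
z-sum = 2.054 + 1.645 = 3.699.
d_min = 3.699 × √(2/91) = 3.699 × 0.1482 = 0.548.

d_min ≈ 0.55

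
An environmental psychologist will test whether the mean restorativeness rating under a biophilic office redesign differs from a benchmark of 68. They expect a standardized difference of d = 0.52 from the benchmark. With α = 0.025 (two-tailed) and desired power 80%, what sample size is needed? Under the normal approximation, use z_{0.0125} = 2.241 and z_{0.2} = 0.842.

n = 36

For a one-sample test: n = ((z_{α/2} + z_β) / d)².
z_{α/2} + z_β = 2.241 + 0.842 = 3.083.
n = (3.083 / 0.52)² = 5.929² = 35.15.
Round up.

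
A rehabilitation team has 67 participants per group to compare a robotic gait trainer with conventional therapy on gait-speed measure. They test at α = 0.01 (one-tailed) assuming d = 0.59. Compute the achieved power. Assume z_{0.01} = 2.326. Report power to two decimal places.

For two equal groups, power = Φ(d·√(n/2) − z_{α}).
d·√(n/2) = 0.59 × √(67/2) = 0.59 × 5.788 = 3.415.
z_β = 3.415 − 2.326 = 1.089.
Power = Φ(1.089) = 0.862.

power ≈ 0.86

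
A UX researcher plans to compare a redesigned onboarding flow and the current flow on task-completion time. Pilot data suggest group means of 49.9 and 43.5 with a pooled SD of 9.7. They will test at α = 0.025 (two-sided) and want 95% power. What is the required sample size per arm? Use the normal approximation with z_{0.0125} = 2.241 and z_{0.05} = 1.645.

n = 70 per group

Cohen's d = |M₁ − M₂| / SD_pooled = |49.9 − 43.5| / 9.7 = 6.4 / 9.7 = 0.660.
For two independent groups with equal n: n = 2·((z_{α/2} + z_β) / d)².
z_{α/2} + z_β = 2.241 + 1.645 = 3.886.
n = 2 × (3.886 / 0.660)² = 2 × 5.888² = 2 × 34.67 = 69.3.
Round up to the next whole participant.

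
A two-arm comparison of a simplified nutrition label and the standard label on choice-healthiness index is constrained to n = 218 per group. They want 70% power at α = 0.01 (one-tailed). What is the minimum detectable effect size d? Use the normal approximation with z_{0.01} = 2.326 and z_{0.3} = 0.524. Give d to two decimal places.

For two independent groups of n = 218 each: d_min = (z_{α} + z_β)·√(2/n).
z-sum = 2.326 + 0.524 = 2.850.
d_min = 2.850 × √(2/218) = 2.850 × 0.0958 = 0.273.

d_min ≈ 0.27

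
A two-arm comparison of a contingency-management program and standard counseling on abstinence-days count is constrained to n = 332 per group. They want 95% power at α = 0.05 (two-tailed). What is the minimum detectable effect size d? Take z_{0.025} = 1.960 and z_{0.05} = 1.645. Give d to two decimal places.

For two independent groups of n = 332 each: d_min = (z_{α/2} + z_β)·√(2/n).
z-sum = 1.960 + 1.645 = 3.605.
d_min = 3.605 × √(2/332) = 3.605 × 0.0776 = 0.280.

d_min ≈ 0.28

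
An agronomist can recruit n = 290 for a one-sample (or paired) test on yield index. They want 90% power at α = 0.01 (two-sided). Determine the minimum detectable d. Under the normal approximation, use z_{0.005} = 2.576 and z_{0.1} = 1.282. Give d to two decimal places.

For a single sample (or paired design) of n = 290: d_min = (z_{α/2} + z_β)/√n.
z-sum = 2.576 + 1.282 = 3.858.
d_min = 3.858 / √290 = 3.858 / 17.029 = 0.227.

d_min ≈ 0.23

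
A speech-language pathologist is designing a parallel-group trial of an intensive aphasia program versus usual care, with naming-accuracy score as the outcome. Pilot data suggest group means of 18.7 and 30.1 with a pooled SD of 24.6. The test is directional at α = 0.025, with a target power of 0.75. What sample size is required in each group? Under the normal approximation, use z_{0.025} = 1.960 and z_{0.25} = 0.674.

n = 65 per group

Cohen's d = |M₁ − M₂| / SD_pooled = |18.7 − 30.1| / 24.6 = 11.4 / 24.6 = 0.463.
For two independent groups with equal n: n = 2·((z_{α} + z_β) / d)².
z_{α} + z_β = 1.960 + 0.674 = 2.634.
n = 2 × (2.634 / 0.463)² = 2 × 5.689² = 2 × 32.36 = 64.7.
Round up to the next whole participant.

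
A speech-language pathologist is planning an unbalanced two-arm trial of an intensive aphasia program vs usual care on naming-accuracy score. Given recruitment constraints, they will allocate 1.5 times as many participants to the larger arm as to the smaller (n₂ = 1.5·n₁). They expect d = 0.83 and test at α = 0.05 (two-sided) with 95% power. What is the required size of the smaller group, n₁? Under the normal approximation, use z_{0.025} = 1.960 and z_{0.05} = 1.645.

With allocation ratio k = n₂/n₁ = 1.5, Var(x̄₁−x̄₂) = σ²(1/n₁ + 1/(k·n₁)) = σ²·(k+1)/(k·n₁).
So n₁ = (1 + 1/k)·((z_{α/2} + z_β)/d)² = 1.667 × (3.605/0.83)².
n₁ = 1.667 × 18.86 = 31.4.
Round up: n₁ = 32, giving n₂ = 1.5 × 32 = 48.

n₁ = 32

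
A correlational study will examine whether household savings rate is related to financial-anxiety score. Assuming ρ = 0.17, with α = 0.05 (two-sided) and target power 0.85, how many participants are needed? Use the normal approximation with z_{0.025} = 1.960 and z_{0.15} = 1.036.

n = 308

Fisher's z: C = ½·ln((1+r)/(1−r)) = ½·ln(1.4096) = 0.1717.
n = ((z_{α/2} + z_β)/C)² + 3.
(1.960 + 1.036) / 0.1717 = 2.996 / 0.1717 = 17.449.
n = 17.449² + 3 = 304.47 + 3 = 307.5.
Round up.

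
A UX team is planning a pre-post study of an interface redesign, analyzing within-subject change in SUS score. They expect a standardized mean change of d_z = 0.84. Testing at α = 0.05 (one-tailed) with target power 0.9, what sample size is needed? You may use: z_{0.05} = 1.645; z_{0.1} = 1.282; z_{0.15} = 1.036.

For a paired (one-sample on differences) test: n = ((z_{α} + z_β) / d)².
z_{α} + z_β = 1.645 + 1.282 = 2.927.
n = (2.927 / 0.84)² = 3.485² = 12.14.
Round up.

n = 13 pairs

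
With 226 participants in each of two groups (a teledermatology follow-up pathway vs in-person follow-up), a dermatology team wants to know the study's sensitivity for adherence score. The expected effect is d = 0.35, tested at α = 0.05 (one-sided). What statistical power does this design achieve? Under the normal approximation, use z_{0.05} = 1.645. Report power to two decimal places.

For two equal groups, power = Φ(d·√(n/2) − z_{α}).
d·√(n/2) = 0.35 × √(226/2) = 0.35 × 10.630 = 3.721.
z_β = 3.721 − 1.645 = 2.076.
Power = Φ(2.076) = 0.981.

power ≈ 0.98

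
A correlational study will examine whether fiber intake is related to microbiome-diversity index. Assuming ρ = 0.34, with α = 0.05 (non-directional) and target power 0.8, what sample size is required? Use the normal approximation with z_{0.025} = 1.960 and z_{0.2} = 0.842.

Fisher's z: C = ½·ln((1+r)/(1−r)) = ½·ln(2.0303) = 0.3541.
n = ((z_{α/2} + z_β)/C)² + 3.
(1.960 + 0.842) / 0.3541 = 2.802 / 0.3541 = 7.913.
n = 7.913² + 3 = 62.62 + 3 = 65.6.
Round up.

n = 66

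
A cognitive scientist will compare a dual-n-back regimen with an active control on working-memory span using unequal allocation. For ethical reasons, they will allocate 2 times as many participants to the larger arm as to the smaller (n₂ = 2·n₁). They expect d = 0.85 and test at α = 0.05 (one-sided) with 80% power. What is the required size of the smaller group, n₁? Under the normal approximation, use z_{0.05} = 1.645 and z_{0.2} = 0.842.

With allocation ratio k = n₂/n₁ = 2, Var(x̄₁−x̄₂) = σ²(1/n₁ + 1/(k·n₁)) = σ²·(k+1)/(k·n₁).
So n₁ = (1 + 1/k)·((z_{α} + z_β)/d)² = 1.500 × (2.487/0.85)².
n₁ = 1.500 × 8.56 = 12.8.
Round up: n₁ = 13, giving n₂ = 2 × 13 = 26.

n₁ = 13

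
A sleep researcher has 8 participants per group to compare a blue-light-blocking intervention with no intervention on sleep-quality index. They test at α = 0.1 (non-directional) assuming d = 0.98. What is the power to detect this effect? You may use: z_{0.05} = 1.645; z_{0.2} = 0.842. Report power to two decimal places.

For two equal groups, power = Φ(d·√(n/2) − z_{α/2}).
d·√(n/2) = 0.98 × √(8/2) = 0.98 × 2.000 = 1.960.
z_β = 1.960 − 1.645 = 0.315.
Power = Φ(0.315) = 0.624.

power ≈ 0.62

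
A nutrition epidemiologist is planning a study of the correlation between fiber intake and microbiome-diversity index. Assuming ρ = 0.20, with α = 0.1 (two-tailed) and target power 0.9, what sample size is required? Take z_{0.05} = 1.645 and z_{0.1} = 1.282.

n = 212

Fisher's z: C = ½·ln((1+r)/(1−r)) = ½·ln(1.5000) = 0.2027.
n = ((z_{α/2} + z_β)/C)² + 3.
(1.645 + 1.282) / 0.2027 = 2.927 / 0.2027 = 14.440.
n = 14.440² + 3 = 208.52 + 3 = 211.5.
Round up.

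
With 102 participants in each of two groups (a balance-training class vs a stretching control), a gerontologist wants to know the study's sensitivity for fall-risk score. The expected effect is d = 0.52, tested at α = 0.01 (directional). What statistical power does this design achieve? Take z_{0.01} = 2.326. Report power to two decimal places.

For two equal groups, power = Φ(d·√(n/2) − z_{α}).
d·√(n/2) = 0.52 × √(102/2) = 0.52 × 7.141 = 3.714.
z_β = 3.714 − 2.326 = 1.388.
Power = Φ(1.388) = 0.917.

power ≈ 0.92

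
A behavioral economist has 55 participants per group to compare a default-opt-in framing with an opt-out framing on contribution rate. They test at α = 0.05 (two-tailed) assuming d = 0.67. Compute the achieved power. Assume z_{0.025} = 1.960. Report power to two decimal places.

power ≈ 0.94

For two equal groups, power = Φ(d·√(n/2) − z_{α/2}).
d·√(n/2) = 0.67 × √(55/2) = 0.67 × 5.244 = 3.514.
z_β = 3.514 − 1.960 = 1.554.
Power = Φ(1.554) = 0.940.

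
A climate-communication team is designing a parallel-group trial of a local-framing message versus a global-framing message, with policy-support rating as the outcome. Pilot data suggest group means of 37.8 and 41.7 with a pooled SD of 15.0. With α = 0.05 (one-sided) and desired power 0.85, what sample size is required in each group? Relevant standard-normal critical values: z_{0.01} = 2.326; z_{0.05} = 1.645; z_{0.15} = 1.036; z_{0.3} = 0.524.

n = 213 per group

Cohen's d = |M₁ − M₂| / SD_pooled = |37.8 − 41.7| / 15.0 = 3.9 / 15.0 = 0.260.
For two independent groups with equal n: n = 2·((z_{α} + z_β) / d)².
z_{α} + z_β = 1.645 + 1.036 = 2.681.
n = 2 × (2.681 / 0.260)² = 2 × 10.312² = 2 × 106.33 = 212.7.
Round up to the next whole participant.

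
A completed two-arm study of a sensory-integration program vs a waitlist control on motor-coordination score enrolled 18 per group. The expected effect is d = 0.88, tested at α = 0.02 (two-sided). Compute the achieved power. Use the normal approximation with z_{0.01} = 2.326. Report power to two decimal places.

power ≈ 0.62

For two equal groups, power = Φ(d·√(n/2) − z_{α/2}).
d·√(n/2) = 0.88 × √(18/2) = 0.88 × 3.000 = 2.640.
z_β = 2.640 − 2.326 = 0.314.
Power = Φ(0.314) = 0.623.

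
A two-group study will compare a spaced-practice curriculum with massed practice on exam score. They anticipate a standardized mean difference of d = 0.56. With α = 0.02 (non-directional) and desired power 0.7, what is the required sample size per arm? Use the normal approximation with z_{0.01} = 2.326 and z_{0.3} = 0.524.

n = 52 per group

For two independent groups with equal n: n = 2·((z_{α/2} + z_β) / d)².
z_{α/2} + z_β = 2.326 + 0.524 = 2.850.
n = 2 × (2.850 / 0.56)² = 2 × 5.089² = 2 × 25.90 = 51.8.
Round up to the next whole participant.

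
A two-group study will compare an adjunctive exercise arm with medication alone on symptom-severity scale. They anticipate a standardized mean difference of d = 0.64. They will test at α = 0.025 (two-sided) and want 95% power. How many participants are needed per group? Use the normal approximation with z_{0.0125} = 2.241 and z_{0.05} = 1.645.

n = 74 per group

For two independent groups with equal n: n = 2·((z_{α/2} + z_β) / d)².
z_{α/2} + z_β = 2.241 + 1.645 = 3.886.
n = 2 × (3.886 / 0.64)² = 2 × 6.072² = 2 × 36.87 = 73.7.
Round up to the next whole participant.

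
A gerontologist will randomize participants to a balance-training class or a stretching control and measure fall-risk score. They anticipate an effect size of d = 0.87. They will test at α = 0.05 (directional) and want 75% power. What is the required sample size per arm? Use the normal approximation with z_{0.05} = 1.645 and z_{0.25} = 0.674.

For two independent groups with equal n: n = 2·((z_{α} + z_β) / d)².
z_{α} + z_β = 1.645 + 0.674 = 2.319.
n = 2 × (2.319 / 0.87)² = 2 × 2.666² = 2 × 7.10 = 14.2.
Round up to the next whole participant.

n = 15 per group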